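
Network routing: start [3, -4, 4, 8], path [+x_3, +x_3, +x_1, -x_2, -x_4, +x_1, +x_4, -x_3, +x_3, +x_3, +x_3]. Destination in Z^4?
(5, -5, 8, 8)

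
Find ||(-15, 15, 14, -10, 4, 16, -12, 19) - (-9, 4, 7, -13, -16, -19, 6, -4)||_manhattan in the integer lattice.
123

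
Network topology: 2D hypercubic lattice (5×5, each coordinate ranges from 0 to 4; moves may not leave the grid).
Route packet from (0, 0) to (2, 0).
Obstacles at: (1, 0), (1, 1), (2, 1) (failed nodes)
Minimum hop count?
8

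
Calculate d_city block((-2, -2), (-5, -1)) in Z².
4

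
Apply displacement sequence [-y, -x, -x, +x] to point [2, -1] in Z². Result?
(1, -2)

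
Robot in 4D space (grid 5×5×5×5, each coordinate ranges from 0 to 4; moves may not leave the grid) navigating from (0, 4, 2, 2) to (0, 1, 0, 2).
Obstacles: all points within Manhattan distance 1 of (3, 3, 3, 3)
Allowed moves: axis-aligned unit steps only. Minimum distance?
5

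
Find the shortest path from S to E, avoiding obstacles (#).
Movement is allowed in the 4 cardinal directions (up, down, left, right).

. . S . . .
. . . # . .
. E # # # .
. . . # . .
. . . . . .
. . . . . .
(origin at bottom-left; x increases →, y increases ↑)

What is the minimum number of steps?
3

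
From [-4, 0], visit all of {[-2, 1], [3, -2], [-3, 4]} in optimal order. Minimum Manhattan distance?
17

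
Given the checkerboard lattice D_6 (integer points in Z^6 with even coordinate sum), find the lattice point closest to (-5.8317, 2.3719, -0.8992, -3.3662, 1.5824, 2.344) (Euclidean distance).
(-6, 2, -1, -3, 2, 2)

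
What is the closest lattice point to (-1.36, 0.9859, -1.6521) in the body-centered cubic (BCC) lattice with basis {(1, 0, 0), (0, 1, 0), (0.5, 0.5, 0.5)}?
(-1, 1, -2)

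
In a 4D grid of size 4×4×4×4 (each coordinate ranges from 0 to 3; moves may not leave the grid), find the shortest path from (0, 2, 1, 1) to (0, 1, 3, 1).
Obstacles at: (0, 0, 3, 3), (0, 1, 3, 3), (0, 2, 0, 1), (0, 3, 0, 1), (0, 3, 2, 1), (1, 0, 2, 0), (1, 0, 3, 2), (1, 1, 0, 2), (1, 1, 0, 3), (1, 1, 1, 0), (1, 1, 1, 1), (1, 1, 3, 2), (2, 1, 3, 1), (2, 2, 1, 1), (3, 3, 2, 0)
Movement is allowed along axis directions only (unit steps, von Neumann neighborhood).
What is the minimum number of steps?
3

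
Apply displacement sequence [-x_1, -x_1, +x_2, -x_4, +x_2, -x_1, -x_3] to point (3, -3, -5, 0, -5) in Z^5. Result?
(0, -1, -6, -1, -5)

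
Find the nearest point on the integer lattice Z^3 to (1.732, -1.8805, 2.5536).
(2, -2, 3)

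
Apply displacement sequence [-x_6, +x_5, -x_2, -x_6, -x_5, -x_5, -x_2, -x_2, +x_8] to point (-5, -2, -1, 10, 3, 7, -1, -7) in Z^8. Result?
(-5, -5, -1, 10, 2, 5, -1, -6)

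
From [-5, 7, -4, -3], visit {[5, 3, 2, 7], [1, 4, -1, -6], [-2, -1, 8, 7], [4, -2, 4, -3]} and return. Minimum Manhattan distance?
100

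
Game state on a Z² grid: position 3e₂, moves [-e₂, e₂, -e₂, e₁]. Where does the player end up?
(1, 2)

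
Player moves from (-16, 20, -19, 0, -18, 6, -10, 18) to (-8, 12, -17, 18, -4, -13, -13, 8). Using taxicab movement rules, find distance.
82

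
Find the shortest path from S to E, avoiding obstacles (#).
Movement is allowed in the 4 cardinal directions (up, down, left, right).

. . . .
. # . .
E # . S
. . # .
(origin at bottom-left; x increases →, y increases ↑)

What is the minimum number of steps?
7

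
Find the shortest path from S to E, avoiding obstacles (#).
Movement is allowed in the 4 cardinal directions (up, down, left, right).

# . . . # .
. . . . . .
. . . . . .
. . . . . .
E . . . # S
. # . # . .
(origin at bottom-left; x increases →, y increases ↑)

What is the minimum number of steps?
7
(one shortest path: (5, 1) → (5, 2) → (4, 2) → (3, 2) → (2, 2) → (1, 2) → (0, 2) → (0, 1))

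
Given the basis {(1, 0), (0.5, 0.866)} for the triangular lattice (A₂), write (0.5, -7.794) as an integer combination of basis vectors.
5b₁ - 9b₂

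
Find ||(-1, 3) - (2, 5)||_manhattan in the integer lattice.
5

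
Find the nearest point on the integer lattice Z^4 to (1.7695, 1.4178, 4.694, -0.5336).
(2, 1, 5, -1)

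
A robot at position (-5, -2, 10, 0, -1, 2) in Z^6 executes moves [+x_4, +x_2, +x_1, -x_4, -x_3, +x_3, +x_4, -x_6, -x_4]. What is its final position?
(-4, -1, 10, 0, -1, 1)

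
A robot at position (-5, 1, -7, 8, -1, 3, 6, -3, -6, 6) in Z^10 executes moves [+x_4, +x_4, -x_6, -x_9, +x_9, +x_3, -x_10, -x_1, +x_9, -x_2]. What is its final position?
(-6, 0, -6, 10, -1, 2, 6, -3, -5, 5)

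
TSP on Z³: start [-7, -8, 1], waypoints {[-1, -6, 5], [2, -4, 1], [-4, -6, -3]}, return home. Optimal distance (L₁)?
42
(one optimal route: (-7, -8, 1) → (-1, -6, 5) → (2, -4, 1) → (-4, -6, -3) → (-7, -8, 1))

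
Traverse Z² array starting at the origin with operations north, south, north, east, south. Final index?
(1, 0)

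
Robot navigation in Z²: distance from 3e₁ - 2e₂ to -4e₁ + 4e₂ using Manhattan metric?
13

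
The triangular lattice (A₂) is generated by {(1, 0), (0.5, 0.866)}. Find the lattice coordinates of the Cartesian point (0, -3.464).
2b₁ - 4b₂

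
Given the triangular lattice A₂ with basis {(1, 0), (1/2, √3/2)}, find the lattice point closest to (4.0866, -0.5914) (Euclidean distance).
(4.5, -0.866)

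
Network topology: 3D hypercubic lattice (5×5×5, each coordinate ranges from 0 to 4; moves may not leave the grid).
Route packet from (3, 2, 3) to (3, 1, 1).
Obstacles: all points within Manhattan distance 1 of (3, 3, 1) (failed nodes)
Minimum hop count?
3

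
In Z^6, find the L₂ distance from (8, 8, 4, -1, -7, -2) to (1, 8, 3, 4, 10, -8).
20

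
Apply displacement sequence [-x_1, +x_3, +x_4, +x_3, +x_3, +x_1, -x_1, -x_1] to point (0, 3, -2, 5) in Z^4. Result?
(-2, 3, 1, 6)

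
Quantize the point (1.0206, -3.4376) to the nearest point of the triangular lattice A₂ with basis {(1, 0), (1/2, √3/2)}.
(1, -3.464)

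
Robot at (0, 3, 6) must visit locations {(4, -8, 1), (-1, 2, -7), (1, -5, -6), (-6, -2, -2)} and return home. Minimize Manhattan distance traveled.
76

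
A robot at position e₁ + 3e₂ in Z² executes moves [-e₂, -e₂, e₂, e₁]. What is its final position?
(2, 2)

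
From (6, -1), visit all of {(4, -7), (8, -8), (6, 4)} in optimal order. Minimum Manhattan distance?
23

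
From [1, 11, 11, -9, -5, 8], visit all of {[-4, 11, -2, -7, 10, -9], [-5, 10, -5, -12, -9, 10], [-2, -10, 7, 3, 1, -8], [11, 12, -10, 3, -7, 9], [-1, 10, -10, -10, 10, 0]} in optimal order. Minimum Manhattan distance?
202
(one optimal route: (1, 11, 11, -9, -5, 8) → (-5, 10, -5, -12, -9, 10) → (11, 12, -10, 3, -7, 9) → (-1, 10, -10, -10, 10, 0) → (-4, 11, -2, -7, 10, -9) → (-2, -10, 7, 3, 1, -8))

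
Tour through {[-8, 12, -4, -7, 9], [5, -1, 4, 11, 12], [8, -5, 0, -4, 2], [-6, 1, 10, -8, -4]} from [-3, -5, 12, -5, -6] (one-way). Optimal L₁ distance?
140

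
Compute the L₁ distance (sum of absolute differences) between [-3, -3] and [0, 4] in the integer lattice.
10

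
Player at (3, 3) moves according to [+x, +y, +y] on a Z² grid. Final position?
(4, 5)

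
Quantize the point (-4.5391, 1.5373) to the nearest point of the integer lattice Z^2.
(-5, 2)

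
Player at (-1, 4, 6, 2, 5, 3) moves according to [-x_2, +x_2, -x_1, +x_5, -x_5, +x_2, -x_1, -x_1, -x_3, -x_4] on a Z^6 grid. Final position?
(-4, 5, 5, 1, 5, 3)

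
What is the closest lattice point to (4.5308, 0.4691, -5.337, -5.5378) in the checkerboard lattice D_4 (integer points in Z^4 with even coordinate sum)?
(5, 0, -5, -6)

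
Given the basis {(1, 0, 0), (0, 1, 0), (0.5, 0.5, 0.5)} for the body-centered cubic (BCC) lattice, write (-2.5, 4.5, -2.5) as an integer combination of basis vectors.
7b₂ - 5b₃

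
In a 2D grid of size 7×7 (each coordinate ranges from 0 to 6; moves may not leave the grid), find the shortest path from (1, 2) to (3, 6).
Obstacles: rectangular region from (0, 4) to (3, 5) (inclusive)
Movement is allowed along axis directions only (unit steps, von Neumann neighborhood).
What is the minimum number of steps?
8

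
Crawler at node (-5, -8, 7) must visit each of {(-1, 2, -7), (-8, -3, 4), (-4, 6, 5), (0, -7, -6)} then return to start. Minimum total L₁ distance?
74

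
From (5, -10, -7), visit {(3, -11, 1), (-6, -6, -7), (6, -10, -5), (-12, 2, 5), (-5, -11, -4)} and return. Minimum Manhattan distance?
94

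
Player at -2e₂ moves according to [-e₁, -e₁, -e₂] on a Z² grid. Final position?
(-2, -3)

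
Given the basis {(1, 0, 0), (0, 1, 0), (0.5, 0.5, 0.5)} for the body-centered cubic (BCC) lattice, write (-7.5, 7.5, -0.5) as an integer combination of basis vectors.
-7b₁ + 8b₂ - b₃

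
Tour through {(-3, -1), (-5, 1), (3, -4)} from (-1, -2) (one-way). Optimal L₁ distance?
19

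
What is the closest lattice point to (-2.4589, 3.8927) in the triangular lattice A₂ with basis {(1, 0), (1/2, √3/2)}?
(-2.5, 4.33)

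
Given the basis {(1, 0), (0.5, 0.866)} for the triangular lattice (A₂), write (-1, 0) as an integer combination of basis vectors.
-b₁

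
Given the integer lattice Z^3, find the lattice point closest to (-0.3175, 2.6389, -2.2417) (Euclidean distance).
(0, 3, -2)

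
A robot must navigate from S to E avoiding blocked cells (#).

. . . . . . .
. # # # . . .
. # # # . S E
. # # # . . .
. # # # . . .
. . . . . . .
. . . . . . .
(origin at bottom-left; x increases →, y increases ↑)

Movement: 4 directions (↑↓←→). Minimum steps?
1
(one shortest path: (5, 4) → (6, 4))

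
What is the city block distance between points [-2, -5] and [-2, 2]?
7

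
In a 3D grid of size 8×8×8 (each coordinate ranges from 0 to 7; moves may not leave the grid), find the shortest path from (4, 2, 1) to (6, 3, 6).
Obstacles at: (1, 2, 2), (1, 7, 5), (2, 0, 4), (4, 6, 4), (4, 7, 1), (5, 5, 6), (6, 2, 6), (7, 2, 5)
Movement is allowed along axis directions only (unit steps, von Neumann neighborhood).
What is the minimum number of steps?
8
(one shortest path: (4, 2, 1) → (5, 2, 1) → (6, 2, 1) → (6, 3, 1) → (6, 3, 2) → (6, 3, 3) → (6, 3, 4) → (6, 3, 5) → (6, 3, 6))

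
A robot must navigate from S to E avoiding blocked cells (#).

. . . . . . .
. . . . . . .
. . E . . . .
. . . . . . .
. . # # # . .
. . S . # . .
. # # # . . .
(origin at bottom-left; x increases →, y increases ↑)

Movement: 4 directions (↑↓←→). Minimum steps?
5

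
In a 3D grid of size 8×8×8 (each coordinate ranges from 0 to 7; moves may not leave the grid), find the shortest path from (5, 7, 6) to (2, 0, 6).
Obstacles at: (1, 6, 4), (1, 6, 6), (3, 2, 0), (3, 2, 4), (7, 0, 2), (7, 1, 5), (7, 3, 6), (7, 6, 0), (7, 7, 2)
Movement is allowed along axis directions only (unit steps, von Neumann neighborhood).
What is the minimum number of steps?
10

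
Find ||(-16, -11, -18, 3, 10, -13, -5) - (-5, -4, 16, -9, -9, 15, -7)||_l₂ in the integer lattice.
51.1762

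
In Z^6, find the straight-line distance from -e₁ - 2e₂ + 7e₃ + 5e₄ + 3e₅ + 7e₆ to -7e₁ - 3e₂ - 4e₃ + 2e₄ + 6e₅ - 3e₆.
16.6132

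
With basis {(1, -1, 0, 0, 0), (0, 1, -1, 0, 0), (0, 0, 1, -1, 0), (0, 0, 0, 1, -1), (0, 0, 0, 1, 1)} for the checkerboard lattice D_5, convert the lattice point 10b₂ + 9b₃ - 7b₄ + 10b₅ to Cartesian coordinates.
(0, 10, -1, -6, 17)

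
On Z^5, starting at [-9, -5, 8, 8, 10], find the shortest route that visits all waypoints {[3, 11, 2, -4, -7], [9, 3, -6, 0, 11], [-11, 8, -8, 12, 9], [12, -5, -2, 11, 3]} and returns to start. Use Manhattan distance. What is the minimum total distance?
214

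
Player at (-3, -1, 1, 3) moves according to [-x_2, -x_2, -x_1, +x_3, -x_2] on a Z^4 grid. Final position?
(-4, -4, 2, 3)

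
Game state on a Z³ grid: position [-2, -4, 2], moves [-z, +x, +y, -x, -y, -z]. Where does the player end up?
(-2, -4, 0)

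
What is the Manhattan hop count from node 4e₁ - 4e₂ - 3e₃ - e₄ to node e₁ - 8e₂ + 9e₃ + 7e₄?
27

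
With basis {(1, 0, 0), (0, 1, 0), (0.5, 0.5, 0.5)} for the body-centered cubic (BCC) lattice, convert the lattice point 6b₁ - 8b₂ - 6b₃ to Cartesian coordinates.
(3, -11, -3)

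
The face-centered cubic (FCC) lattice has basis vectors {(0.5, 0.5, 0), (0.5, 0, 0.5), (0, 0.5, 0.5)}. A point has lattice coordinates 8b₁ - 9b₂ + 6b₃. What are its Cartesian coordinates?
(-0.5, 7, -1.5)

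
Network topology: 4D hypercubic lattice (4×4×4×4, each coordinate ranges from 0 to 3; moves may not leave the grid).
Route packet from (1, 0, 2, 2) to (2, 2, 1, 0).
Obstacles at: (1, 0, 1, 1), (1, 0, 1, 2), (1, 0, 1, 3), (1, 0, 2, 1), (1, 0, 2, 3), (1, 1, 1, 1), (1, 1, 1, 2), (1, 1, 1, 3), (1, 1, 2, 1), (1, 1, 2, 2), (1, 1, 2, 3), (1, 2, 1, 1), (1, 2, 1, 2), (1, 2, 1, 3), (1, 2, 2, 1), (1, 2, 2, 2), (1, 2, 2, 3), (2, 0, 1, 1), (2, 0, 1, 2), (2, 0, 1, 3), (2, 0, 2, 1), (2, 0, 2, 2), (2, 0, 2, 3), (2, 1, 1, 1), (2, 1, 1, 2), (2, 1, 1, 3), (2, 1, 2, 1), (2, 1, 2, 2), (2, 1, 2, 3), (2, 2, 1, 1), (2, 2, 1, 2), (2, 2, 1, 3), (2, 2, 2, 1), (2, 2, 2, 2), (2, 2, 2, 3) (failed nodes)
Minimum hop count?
8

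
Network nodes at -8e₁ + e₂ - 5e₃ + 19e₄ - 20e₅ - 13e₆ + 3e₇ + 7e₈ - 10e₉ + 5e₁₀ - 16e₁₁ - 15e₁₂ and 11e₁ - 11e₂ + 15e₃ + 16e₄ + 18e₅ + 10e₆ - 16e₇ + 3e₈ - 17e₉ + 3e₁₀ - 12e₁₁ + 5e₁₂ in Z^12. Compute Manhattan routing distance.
171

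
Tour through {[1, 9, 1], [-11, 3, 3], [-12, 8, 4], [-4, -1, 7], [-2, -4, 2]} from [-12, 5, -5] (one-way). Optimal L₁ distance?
61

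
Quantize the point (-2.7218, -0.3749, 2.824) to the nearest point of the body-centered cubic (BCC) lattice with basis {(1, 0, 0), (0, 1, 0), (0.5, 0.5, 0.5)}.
(-2.5, -0.5, 2.5)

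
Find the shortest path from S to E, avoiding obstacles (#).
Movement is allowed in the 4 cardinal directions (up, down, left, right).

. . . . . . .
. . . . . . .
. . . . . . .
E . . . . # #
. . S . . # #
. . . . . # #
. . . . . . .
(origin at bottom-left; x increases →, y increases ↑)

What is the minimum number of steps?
3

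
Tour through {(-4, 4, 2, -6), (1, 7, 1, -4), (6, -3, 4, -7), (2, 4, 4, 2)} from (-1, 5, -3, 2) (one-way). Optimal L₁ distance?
55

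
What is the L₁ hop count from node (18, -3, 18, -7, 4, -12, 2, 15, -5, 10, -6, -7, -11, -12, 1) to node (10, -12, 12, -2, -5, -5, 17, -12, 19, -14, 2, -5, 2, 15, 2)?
185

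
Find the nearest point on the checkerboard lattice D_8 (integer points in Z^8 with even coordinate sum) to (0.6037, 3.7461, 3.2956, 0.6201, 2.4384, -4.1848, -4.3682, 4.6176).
(1, 4, 3, 1, 2, -4, -4, 5)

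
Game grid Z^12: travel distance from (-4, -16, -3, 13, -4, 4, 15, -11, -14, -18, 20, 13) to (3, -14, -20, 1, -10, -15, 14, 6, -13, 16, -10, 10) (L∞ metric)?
34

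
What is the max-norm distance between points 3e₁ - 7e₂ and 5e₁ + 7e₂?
14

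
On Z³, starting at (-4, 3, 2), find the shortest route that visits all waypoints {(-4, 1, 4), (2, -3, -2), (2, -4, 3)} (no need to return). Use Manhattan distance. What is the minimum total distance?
22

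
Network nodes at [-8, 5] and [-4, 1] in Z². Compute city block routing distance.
8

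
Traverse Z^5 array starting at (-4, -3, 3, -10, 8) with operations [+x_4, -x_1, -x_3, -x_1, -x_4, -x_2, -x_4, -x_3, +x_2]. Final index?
(-6, -3, 1, -11, 8)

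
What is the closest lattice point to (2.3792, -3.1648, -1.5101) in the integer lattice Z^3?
(2, -3, -2)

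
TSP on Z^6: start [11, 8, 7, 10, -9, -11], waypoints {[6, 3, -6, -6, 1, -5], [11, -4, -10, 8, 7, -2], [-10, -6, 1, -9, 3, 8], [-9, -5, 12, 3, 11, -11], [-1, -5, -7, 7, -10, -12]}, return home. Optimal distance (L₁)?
294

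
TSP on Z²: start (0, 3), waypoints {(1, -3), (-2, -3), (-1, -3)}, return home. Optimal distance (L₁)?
18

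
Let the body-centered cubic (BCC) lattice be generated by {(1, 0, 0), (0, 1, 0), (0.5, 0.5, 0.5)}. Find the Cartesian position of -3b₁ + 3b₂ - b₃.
(-3.5, 2.5, -0.5)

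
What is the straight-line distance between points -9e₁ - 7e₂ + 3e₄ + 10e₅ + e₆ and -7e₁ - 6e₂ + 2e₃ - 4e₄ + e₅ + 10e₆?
14.8324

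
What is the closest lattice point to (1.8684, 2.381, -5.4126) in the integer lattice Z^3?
(2, 2, -5)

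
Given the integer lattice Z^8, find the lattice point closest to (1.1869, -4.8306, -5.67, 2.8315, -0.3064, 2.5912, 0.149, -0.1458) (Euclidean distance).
(1, -5, -6, 3, 0, 3, 0, 0)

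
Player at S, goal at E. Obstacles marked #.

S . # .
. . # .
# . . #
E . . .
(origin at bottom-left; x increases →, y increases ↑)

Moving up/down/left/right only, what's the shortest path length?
5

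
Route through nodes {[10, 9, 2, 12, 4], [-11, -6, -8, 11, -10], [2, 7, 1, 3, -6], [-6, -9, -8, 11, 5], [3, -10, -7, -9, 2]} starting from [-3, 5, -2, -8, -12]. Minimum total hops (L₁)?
172
(one optimal route: (-3, 5, -2, -8, -12) → (2, 7, 1, 3, -6) → (10, 9, 2, 12, 4) → (3, -10, -7, -9, 2) → (-6, -9, -8, 11, 5) → (-11, -6, -8, 11, -10))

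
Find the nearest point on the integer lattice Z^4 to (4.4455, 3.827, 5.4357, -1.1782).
(4, 4, 5, -1)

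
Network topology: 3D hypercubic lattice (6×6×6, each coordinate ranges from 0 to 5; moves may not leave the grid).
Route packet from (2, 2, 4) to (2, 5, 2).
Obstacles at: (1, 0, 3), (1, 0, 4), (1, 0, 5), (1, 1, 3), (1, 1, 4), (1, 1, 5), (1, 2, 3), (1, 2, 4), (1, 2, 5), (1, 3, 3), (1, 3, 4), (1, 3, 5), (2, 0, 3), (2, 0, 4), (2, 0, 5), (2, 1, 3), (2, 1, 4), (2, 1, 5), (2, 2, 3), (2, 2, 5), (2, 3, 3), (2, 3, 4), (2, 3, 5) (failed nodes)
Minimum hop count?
7
(one shortest path: (2, 2, 4) → (3, 2, 4) → (3, 3, 4) → (3, 4, 4) → (2, 4, 4) → (2, 5, 4) → (2, 5, 3) → (2, 5, 2))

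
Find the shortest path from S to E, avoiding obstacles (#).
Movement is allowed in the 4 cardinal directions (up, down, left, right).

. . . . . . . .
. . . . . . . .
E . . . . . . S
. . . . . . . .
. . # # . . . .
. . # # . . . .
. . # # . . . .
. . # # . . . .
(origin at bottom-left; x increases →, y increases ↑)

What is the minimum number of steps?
7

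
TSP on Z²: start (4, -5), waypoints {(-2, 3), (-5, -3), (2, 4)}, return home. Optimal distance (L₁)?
36
(one optimal route: (4, -5) → (-5, -3) → (-2, 3) → (2, 4) → (4, -5))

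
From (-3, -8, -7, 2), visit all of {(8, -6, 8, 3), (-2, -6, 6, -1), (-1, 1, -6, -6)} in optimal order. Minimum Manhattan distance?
61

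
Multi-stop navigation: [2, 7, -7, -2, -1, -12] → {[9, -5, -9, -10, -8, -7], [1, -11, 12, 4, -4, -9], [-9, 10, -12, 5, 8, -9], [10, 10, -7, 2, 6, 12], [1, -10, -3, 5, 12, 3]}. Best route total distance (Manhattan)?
239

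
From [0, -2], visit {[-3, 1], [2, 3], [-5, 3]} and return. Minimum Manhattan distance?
24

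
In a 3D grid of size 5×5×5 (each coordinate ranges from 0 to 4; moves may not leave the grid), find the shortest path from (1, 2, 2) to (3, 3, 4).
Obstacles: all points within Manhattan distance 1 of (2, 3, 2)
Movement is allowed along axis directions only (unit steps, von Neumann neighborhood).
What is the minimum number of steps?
5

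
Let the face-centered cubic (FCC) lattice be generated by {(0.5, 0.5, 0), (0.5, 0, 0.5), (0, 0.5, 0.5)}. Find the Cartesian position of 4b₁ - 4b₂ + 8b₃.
(0, 6, 2)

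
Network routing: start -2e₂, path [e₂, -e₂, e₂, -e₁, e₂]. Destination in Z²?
(-1, 0)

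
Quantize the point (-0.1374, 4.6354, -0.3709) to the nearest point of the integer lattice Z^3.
(0, 5, 0)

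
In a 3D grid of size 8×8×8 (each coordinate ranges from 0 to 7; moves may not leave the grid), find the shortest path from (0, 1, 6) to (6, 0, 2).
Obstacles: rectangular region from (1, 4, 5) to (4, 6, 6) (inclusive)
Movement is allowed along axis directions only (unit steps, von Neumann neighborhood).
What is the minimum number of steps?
11
(one shortest path: (0, 1, 6) → (1, 1, 6) → (2, 1, 6) → (3, 1, 6) → (4, 1, 6) → (5, 1, 6) → (6, 1, 6) → (6, 0, 6) → (6, 0, 5) → (6, 0, 4) → (6, 0, 3) → (6, 0, 2))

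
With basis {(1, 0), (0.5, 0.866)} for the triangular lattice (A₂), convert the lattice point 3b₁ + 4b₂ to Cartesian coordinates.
(5, 3.464)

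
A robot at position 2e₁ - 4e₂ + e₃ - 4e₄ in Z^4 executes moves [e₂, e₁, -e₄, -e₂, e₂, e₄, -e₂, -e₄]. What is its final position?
(3, -4, 1, -5)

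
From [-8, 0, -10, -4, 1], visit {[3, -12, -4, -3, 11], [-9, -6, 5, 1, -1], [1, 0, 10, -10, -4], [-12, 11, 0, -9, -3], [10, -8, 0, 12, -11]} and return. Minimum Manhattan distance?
244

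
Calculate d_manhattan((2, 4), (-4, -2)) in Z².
12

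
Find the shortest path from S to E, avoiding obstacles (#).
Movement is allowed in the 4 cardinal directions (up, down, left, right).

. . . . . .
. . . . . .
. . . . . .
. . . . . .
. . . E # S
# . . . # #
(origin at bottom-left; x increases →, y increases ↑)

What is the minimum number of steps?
4
(one shortest path: (5, 1) → (5, 2) → (4, 2) → (3, 2) → (3, 1))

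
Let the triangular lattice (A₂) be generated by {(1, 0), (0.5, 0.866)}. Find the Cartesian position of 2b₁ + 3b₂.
(3.5, 2.598)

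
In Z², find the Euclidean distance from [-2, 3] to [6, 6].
8.544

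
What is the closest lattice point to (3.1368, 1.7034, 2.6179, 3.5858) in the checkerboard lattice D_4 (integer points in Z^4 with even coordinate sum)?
(3, 2, 3, 4)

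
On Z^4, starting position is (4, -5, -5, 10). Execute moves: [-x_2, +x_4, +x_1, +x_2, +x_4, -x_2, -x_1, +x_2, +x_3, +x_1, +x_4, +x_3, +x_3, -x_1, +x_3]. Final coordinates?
(4, -5, -1, 13)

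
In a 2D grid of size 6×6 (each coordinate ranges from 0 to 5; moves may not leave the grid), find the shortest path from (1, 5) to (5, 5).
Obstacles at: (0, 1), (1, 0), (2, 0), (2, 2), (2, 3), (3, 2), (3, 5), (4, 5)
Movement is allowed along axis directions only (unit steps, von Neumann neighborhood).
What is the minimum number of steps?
6
(one shortest path: (1, 5) → (2, 5) → (2, 4) → (3, 4) → (4, 4) → (5, 4) → (5, 5))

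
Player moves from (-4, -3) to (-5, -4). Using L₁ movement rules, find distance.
2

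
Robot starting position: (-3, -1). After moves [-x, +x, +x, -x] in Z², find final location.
(-3, -1)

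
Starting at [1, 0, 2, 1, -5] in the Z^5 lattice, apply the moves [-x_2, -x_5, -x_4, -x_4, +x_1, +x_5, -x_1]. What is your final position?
(1, -1, 2, -1, -5)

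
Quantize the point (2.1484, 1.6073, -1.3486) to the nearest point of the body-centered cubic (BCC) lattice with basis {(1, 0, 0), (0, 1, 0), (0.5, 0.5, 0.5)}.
(2.5, 1.5, -1.5)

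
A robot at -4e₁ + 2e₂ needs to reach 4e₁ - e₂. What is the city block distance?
11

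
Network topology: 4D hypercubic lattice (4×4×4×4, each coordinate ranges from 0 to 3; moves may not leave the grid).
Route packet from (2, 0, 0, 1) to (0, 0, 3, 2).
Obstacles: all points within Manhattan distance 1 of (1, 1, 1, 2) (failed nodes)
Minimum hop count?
6
(one shortest path: (2, 0, 0, 1) → (1, 0, 0, 1) → (0, 0, 0, 1) → (0, 0, 1, 1) → (0, 0, 2, 1) → (0, 0, 3, 1) → (0, 0, 3, 2))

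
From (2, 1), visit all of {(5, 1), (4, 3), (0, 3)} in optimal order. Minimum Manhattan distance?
10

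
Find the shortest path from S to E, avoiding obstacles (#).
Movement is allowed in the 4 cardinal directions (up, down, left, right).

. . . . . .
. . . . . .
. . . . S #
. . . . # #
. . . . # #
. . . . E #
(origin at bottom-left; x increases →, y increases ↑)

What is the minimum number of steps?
5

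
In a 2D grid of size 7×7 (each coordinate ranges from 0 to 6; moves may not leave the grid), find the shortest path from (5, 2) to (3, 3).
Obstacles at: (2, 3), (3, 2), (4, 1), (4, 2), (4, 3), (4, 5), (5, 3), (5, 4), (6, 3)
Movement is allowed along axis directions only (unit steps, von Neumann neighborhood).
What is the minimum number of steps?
13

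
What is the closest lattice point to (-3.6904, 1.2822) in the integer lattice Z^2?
(-4, 1)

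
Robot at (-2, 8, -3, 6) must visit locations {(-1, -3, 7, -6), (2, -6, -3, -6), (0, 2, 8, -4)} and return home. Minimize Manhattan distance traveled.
84
(one optimal route: (-2, 8, -3, 6) → (2, -6, -3, -6) → (-1, -3, 7, -6) → (0, 2, 8, -4) → (-2, 8, -3, 6))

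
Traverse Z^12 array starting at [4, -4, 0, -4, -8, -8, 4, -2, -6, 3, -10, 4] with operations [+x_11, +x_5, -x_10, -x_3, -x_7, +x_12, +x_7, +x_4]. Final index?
(4, -4, -1, -3, -7, -8, 4, -2, -6, 2, -9, 5)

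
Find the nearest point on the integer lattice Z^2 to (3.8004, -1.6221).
(4, -2)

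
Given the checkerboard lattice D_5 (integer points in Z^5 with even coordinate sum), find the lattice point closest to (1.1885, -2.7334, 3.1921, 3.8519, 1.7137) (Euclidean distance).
(1, -3, 3, 4, 1)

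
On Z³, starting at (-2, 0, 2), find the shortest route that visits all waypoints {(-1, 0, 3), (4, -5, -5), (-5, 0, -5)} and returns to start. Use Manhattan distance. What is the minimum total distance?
44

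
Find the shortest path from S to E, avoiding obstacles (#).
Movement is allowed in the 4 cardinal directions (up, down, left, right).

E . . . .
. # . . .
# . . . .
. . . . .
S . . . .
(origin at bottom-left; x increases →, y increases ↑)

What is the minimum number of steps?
8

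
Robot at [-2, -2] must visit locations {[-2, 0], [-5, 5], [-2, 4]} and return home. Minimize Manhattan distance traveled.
20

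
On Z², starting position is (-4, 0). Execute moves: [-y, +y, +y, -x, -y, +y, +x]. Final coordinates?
(-4, 1)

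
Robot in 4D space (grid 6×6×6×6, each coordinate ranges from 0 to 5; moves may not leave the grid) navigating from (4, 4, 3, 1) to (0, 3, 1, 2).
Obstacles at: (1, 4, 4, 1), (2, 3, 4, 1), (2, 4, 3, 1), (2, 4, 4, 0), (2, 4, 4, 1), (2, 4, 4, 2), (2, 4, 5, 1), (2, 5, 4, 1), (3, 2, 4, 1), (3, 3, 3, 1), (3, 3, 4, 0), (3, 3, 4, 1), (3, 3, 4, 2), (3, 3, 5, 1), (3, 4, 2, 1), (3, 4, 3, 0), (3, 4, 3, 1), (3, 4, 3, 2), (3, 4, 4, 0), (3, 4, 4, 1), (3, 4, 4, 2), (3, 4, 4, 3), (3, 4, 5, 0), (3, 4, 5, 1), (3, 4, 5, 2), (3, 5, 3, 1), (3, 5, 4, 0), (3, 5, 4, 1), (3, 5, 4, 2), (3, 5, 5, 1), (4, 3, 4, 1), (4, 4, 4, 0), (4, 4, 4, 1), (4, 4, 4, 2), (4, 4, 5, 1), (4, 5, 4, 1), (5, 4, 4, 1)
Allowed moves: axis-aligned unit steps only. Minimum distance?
8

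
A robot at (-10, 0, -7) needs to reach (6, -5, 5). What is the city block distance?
33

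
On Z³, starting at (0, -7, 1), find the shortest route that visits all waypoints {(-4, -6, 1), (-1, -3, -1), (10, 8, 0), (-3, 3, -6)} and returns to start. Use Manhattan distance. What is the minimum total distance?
76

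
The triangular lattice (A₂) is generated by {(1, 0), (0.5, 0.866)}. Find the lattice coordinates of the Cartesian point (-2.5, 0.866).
-3b₁ + b₂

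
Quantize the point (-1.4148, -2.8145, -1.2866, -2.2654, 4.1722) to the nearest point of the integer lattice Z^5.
(-1, -3, -1, -2, 4)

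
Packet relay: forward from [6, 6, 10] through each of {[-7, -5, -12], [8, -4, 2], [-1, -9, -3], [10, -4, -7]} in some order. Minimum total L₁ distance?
70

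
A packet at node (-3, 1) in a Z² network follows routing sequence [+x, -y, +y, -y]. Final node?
(-2, 0)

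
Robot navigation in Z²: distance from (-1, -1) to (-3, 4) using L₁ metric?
7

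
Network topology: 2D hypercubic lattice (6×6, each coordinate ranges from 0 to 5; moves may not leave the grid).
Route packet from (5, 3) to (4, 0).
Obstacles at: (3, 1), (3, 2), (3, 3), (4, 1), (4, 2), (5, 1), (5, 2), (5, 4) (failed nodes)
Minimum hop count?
10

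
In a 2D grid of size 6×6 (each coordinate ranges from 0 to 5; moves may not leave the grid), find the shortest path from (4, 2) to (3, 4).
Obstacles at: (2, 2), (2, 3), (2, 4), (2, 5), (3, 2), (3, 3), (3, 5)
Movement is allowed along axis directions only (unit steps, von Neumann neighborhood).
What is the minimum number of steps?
3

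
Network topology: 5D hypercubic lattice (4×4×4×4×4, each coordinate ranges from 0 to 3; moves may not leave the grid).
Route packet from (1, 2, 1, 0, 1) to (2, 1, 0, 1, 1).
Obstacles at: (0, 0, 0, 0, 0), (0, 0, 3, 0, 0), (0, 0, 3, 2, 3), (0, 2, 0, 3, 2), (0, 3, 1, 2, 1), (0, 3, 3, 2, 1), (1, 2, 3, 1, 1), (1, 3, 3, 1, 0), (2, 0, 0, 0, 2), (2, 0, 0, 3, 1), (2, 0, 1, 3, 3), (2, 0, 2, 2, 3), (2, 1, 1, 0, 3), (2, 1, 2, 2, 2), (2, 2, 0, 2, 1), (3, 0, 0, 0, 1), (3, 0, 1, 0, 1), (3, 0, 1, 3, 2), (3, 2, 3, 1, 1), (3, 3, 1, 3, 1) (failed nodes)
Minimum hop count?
4
(one shortest path: (1, 2, 1, 0, 1) → (2, 2, 1, 0, 1) → (2, 1, 1, 0, 1) → (2, 1, 0, 0, 1) → (2, 1, 0, 1, 1))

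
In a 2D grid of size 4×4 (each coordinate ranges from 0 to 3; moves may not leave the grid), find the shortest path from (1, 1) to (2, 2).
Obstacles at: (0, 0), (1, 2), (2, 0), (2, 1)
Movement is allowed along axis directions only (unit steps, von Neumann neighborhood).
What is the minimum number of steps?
6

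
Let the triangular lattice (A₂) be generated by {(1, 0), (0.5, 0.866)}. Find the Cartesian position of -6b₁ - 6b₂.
(-9, -5.196)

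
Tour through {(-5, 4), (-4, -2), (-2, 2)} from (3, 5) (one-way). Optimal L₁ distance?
20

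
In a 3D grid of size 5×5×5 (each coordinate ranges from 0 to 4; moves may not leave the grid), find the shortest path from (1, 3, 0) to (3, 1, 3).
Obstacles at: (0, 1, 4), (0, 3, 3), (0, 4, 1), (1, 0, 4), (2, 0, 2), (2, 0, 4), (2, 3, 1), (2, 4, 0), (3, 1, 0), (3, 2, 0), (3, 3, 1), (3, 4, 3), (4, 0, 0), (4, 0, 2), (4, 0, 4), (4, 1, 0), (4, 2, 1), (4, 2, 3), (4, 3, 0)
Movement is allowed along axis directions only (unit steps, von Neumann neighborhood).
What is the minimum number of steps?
7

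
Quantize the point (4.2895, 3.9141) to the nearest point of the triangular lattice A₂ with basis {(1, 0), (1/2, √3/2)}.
(4.5, 4.33)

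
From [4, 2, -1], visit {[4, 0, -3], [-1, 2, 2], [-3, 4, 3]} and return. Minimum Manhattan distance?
34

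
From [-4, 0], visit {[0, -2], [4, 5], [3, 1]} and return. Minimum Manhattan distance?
30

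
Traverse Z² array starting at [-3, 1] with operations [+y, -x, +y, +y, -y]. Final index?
(-4, 3)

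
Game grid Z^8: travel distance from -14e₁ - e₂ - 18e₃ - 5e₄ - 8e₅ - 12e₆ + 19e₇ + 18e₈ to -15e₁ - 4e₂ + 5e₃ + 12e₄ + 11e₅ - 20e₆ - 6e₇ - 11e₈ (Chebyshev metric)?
29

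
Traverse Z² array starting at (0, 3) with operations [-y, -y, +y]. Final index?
(0, 2)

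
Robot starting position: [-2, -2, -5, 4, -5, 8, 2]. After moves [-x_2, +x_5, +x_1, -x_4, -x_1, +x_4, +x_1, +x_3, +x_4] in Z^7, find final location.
(-1, -3, -4, 5, -4, 8, 2)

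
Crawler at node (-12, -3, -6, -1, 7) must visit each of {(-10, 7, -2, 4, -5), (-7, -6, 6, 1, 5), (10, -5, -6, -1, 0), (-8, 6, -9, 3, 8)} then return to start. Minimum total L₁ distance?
150
(one optimal route: (-12, -3, -6, -1, 7) → (10, -5, -6, -1, 0) → (-7, -6, 6, 1, 5) → (-10, 7, -2, 4, -5) → (-8, 6, -9, 3, 8) → (-12, -3, -6, -1, 7))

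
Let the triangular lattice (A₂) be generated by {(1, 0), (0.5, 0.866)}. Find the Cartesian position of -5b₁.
(-5, 0)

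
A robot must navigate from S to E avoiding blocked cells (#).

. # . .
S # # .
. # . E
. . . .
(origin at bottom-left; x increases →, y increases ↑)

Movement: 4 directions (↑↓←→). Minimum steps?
6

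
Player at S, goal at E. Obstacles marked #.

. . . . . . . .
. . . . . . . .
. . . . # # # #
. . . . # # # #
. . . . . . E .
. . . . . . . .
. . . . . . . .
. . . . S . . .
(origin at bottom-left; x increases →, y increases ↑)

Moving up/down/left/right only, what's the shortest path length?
5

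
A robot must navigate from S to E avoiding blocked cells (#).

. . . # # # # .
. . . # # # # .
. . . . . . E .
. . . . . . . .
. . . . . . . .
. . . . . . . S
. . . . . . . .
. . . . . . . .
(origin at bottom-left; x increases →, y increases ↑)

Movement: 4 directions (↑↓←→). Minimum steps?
4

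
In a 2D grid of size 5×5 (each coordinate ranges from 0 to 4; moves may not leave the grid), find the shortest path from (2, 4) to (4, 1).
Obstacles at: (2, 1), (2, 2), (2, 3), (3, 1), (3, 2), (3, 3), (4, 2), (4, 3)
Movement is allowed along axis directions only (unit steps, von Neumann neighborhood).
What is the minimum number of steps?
9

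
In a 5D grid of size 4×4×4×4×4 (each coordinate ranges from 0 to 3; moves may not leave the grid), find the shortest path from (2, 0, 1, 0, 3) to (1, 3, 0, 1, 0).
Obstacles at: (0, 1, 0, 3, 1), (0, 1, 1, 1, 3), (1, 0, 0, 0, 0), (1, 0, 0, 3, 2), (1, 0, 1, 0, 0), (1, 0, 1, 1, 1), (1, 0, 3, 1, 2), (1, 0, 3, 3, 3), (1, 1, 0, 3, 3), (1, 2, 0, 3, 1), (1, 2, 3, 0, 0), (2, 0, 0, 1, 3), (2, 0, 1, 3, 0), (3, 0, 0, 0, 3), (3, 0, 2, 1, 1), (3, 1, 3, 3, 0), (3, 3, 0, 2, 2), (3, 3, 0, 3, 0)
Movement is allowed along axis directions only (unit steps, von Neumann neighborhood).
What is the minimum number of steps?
9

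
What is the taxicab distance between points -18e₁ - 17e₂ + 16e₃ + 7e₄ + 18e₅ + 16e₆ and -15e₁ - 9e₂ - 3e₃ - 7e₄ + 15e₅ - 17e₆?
80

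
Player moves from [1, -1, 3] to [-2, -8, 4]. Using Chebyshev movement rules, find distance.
7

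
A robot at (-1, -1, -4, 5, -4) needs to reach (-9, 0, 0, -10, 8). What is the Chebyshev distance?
15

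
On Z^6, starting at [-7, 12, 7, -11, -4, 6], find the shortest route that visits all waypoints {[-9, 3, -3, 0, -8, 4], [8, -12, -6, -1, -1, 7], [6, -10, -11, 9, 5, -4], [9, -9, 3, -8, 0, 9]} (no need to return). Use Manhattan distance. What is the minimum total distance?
154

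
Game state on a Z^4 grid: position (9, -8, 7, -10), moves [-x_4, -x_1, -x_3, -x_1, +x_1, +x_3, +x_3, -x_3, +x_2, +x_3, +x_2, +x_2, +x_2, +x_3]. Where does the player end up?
(8, -4, 9, -11)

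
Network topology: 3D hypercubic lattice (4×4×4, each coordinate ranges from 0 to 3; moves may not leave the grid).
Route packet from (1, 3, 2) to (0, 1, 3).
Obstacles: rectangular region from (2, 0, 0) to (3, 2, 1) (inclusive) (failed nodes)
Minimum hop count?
4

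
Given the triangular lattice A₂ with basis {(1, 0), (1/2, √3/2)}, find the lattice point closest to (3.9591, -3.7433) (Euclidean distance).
(4, -3.464)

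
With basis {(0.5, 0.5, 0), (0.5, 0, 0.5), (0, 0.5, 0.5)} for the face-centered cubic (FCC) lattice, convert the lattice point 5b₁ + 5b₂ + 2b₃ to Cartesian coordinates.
(5, 3.5, 3.5)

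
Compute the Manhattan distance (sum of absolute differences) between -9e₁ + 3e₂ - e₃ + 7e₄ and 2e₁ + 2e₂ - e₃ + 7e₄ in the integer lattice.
12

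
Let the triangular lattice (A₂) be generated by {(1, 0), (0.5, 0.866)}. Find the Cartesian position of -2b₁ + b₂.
(-1.5, 0.866)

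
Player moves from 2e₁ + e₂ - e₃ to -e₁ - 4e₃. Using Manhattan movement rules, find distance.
7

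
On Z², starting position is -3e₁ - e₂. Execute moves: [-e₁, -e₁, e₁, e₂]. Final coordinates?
(-4, 0)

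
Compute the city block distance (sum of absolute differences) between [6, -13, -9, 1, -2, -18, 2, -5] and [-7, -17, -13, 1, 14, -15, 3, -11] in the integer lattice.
47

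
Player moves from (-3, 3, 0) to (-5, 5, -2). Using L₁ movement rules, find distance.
6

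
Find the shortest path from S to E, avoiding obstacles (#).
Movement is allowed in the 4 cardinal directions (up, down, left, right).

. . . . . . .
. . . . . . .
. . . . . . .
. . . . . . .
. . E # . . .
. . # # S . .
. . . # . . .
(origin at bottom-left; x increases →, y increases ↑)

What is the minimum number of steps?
5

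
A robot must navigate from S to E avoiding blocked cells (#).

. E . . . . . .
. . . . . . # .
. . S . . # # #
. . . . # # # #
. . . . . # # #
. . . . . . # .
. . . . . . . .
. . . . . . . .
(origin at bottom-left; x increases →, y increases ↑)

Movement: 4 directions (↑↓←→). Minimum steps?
3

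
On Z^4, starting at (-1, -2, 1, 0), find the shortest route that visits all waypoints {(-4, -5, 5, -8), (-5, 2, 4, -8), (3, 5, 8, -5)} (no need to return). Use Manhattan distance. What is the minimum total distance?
45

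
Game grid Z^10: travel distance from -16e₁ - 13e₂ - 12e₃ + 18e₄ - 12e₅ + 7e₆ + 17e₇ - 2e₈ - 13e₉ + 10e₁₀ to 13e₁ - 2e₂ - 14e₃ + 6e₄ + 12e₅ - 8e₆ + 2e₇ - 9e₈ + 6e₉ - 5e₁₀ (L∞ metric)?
29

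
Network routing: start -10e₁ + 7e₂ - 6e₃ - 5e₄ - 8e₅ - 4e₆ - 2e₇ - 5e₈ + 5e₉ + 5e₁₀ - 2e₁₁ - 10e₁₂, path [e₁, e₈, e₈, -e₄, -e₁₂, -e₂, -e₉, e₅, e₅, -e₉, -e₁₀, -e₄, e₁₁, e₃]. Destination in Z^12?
(-9, 6, -5, -7, -6, -4, -2, -3, 3, 4, -1, -11)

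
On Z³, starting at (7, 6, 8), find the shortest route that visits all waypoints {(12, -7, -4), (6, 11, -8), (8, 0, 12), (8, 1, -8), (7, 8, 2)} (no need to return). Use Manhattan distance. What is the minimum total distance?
72
(one optimal route: (7, 6, 8) → (8, 0, 12) → (7, 8, 2) → (6, 11, -8) → (8, 1, -8) → (12, -7, -4))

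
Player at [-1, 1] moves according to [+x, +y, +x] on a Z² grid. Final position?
(1, 2)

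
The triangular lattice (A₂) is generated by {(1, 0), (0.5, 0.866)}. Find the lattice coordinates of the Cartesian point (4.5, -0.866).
5b₁ - b₂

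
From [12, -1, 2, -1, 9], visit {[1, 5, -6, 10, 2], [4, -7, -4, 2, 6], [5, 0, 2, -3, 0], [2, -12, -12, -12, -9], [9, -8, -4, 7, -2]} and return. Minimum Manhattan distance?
196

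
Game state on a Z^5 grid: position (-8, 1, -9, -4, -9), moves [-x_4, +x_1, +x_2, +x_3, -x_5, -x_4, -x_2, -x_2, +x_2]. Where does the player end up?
(-7, 1, -8, -6, -10)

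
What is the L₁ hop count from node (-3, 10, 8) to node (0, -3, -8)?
32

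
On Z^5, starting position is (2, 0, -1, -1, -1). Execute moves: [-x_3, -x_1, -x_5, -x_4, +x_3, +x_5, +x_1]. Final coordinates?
(2, 0, -1, -2, -1)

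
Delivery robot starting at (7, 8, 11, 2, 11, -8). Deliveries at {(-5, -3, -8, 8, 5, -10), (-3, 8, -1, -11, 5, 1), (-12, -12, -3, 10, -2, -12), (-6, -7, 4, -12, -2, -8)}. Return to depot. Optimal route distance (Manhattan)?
222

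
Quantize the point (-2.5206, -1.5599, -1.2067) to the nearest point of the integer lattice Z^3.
(-3, -2, -1)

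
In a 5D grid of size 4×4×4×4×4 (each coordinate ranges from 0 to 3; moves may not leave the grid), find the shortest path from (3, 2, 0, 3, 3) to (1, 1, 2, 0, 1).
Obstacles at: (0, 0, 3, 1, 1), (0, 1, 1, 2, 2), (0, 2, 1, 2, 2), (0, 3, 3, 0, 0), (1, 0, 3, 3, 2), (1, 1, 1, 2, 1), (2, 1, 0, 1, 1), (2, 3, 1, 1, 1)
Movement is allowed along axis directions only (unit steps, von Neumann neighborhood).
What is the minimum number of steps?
10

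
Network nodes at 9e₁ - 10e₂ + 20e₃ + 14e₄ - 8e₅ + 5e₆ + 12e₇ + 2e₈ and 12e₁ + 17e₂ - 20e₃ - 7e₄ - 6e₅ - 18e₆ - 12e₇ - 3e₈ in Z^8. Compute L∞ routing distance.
40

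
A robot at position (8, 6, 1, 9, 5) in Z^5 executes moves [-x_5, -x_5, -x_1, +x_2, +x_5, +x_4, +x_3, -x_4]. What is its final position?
(7, 7, 2, 9, 4)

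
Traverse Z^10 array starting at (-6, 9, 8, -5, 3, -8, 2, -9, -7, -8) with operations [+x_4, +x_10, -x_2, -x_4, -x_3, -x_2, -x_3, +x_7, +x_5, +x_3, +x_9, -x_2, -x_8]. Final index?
(-6, 6, 7, -5, 4, -8, 3, -10, -6, -7)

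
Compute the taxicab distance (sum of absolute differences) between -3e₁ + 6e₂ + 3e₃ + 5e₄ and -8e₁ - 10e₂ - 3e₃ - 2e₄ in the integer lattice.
34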